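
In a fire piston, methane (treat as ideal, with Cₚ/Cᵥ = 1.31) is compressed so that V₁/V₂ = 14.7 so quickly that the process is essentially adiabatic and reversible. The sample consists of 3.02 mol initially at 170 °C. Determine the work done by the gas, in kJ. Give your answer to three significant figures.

W ≈ -46.7 kJ

Adiabatic: T₁V₁^(γ−1) = T₂V₂^(γ−1) ⇒ T₂ = T₁ (V₁/V₂)^(γ−1).
T₁ = 170 °C = 443.1 K.
T₂ = 443.1 × 14.7^(0.31) = 1020 K.
Q = 0, so ΔU = W_on_gas = nCᵥΔT with Cᵥ = R/(γ−1) = 26.82 J/(mol·K).
ΔU = 3.02 × 26.82 × (1020 − 443.1) = 46690 J.
Work done by the gas = −ΔU = -46690 J.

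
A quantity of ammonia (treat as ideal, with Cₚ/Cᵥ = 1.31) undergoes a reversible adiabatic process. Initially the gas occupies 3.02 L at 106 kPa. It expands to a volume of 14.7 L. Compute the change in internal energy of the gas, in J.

ΔU ≈ -400 J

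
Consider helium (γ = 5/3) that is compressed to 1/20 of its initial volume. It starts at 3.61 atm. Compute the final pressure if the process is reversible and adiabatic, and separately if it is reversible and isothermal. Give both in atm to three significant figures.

adiabatic: 532 atm; isothermal: 72.2 atm

Isothermal: P₂ = P₁(V₁/V₂) = 3.61×20 = 72.2 atm.
Adiabatic: P₂ = P₁(V₁/V₂)^γ = 3.61×20^(5/3) = 532 atm.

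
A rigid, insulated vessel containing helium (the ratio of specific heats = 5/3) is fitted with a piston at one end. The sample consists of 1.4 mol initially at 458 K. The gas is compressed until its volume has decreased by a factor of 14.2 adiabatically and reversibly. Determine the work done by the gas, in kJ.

W ≈ -38.9 kJ

Adiabatic: T₁V₁^(γ−1) = T₂V₂^(γ−1) ⇒ T₂ = T₁ (V₁/V₂)^(γ−1).
T₂ = 458 × 14.2^(2/3) = 2686 K.
Q = 0, so ΔU = W_on_gas = nCᵥΔT with Cᵥ = R/(γ−1) = 12.47 J/(mol·K).
ΔU = 1.4 × 12.47 × (2686 − 458) = 38890 J.
Work done by the gas = −ΔU = -38890 J.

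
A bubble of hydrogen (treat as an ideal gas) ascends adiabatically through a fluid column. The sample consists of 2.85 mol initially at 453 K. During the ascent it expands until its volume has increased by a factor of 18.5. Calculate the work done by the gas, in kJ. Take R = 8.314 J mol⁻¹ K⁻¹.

For a reversible adiabat TV^(γ−1) is constant, so T₂ = T₁ (V₁/V₂)^(γ−1).
γ = 7/5 for a diatomic ideal gas, so γ−1 = 2/5.
T₂ = 453 × (1/18.5)^(2/5) = 141 K.
Q = 0, so ΔU = W_on_gas = nCᵥΔT with Cᵥ = R/(γ−1) = 20.79 J/(mol·K).
ΔU = 2.85 × 20.79 × (141 − 453) = -18480 J.
Work done by the gas = −ΔU = 18480 J.

W ≈ 18.5 kJ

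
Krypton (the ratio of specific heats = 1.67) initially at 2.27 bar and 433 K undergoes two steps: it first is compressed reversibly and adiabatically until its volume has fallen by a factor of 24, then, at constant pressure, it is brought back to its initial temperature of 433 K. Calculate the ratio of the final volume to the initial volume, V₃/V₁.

V₃/V₁ ≈ 0.00496

Adiabatic step: V₂/V₁ = 0.04167; T₂ = T₁·24^(0.67) = 3641 K.
Isobaric step: V₃/V₂ = T₃/T₂ = 433/3641.
V₃/V₁ = (V₂/V₁)(V₃/V₂) = 0.04167 × (433/3641) = 0.004955.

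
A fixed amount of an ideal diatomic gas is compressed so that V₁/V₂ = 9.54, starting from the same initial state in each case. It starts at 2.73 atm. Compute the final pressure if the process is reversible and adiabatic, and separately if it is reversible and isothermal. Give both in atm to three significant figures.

adiabatic: 64.2 atm; isothermal: 26.0 atm

For a diatomic ideal gas γ = 7/5.
Isothermal: P₂ = P₁(V₁/V₂) = 2.73×9.54 = 26.04 atm.
Adiabatic: P₂ = P₁(V₁/V₂)^γ = 2.73×9.54^(7/5) = 64.2 atm.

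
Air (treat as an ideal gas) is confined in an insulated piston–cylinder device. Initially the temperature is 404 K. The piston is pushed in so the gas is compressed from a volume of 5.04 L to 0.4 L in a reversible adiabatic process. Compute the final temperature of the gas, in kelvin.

T₂ ≈ 1110 K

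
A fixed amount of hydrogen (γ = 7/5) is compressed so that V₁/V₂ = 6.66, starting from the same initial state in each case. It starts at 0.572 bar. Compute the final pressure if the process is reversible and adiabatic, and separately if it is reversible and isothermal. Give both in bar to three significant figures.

Isothermal: P₂ = P₁(V₁/V₂) = 0.572×6.66 = 3.81 bar.
Adiabatic: P₂ = P₁(V₁/V₂)^γ = 0.572×6.66^(7/5) = 8.133 bar.

adiabatic: 8.13 bar; isothermal: 3.81 bar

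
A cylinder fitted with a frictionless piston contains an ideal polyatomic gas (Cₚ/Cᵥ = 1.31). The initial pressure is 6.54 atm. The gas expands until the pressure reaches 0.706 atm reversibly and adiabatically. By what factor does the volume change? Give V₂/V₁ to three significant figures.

V₂/V₁ ≈ 5.47

From PV^γ = const, V₂/V₁ = (P₁/P₂)^(1/γ).
V₂/V₁ = (6.54/0.706)^(0.763) = 5.47.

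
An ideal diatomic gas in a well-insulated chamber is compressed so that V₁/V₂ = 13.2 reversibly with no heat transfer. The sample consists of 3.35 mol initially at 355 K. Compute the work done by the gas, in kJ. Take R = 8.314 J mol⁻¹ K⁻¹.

Adiabatic: T₁V₁^(γ−1) = T₂V₂^(γ−1) ⇒ T₂ = T₁ (V₁/V₂)^(γ−1).
γ = 7/5 for a diatomic ideal gas, so γ−1 = 2/5.
T₂ = 355 × 13.2^(2/5) = 996.5 K.
Q = 0, so ΔU = W_on_gas = nCᵥΔT with Cᵥ = R/(γ−1) = 20.79 J/(mol·K).
ΔU = 3.35 × 20.79 × (996.5 − 355) = 44660 J.
Work done by the gas = −ΔU = -44660 J.

W ≈ -44.7 kJ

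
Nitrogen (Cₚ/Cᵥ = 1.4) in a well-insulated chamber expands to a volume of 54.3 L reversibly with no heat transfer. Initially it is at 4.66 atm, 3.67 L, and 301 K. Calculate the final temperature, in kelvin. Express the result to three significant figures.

Adiabatic: T₁V₁^(γ−1) = T₂V₂^(γ−1) ⇒ T₂ = T₁ (V₁/V₂)^(γ−1).
T₂ = 301 × (3.67/54.3)^(0.4) = 102.5 K.

T₂ ≈ 102 K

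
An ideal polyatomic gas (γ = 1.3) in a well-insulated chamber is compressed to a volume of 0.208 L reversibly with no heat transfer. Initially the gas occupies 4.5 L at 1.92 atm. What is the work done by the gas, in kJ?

W ≈ -4.42 kJ

P₂ = P₁(V₁/V₂)^γ = 1.92×(4.5/0.208)^(1.3) = 104.5 atm.
For a reversible adiabat, W_by_gas = (P₁V₁ − P₂V₂)/(γ−1).
W_by = (194500×0.0045 − 1.059×10^7×0.000208) / (0.3) = -4421 J.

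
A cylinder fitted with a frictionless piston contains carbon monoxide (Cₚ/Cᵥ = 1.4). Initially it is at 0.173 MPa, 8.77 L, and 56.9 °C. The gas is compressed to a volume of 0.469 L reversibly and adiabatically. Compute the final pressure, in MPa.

P₂ ≈ 10.4 MPa

Since PV^γ is constant along a reversible adiabat, P₂ = P₁ (V₁/V₂)^γ.
P₂ = 0.173 × (8.77/0.469)^(1.4) = 10.44 MPa.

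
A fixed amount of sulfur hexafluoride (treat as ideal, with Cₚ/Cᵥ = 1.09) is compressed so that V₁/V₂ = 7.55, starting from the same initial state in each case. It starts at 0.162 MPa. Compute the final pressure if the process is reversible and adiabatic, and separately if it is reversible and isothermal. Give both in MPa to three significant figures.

adiabatic: 1.47 MPa; isothermal: 1.22 MPa

Isothermal: P₂ = P₁(V₁/V₂) = 0.162×7.55 = 1.223 MPa.
Adiabatic: P₂ = P₁(V₁/V₂)^γ = 0.162×7.55^(1.09) = 1.467 MPa.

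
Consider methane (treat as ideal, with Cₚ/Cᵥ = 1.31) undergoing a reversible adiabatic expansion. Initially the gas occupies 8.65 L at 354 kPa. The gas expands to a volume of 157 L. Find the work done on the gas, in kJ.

P₂ = P₁(V₁/V₂)^γ = 354×(8.65/157)^(1.31) = 7.941 kPa.
For a reversible adiabat, W_by_gas = (P₁V₁ − P₂V₂)/(γ−1).
W_by = (354000×0.00865 − 7941×0.157) / (0.31) = 5856 J.
W_on_gas = −W_by = -5856 J.

W ≈ -5.86 kJ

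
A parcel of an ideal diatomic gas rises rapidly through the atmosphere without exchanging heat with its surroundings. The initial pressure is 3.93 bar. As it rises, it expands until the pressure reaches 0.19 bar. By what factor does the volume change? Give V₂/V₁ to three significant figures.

V₂/V₁ ≈ 8.70

From PV^γ = const, V₂/V₁ = (P₁/P₂)^(1/γ).
For a diatomic ideal gas γ = 7/5.
V₂/V₁ = (3.93/0.19)^(5/7) = 8.704.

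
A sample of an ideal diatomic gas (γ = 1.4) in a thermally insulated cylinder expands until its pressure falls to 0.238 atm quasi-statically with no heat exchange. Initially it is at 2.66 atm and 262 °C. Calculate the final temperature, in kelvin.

T₂ ≈ 269 K

Along an adiabat T P^((1−γ)/γ) is constant, so T₂ = T₁ (P₂/P₁)^((γ−1)/γ).
T₁ = 262 °C = 535.1 K.
T₂ = 535.1 × (0.238/2.66)^(0.286) = 268.5 K.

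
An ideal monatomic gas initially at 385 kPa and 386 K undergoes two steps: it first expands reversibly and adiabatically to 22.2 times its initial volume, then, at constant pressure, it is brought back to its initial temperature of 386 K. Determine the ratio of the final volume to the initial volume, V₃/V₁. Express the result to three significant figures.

For a monatomic ideal gas γ = 5/3.
Adiabatic step: V₂/V₁ = 22.2; T₂ = T₁·(1/22.2)^(2/3) = 48.87 K.
Isobaric step: V₃/V₂ = T₃/T₂ = 386/48.87.
V₃/V₁ = (V₂/V₁)(V₃/V₂) = 22.2 × (386/48.87) = 175.4.

V₃/V₁ ≈ 175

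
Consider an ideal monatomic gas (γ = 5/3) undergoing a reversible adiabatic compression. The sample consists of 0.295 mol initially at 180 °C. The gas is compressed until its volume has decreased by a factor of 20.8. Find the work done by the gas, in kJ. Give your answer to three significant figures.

W ≈ -10.9 kJ

Adiabatic: T₁V₁^(γ−1) = T₂V₂^(γ−1) ⇒ T₂ = T₁ (V₁/V₂)^(γ−1).
T₁ = 180 °C = 453.1 K.
T₂ = 453.1 × 20.8^(2/3) = 3427 K.
Q = 0, so ΔU = W_on_gas = nCᵥΔT with Cᵥ = R/(γ−1) = 12.47 J/(mol·K).
ΔU = 0.295 × 12.47 × (3427 − 453.1) = 10940 J.
Work done by the gas = −ΔU = -10940 J.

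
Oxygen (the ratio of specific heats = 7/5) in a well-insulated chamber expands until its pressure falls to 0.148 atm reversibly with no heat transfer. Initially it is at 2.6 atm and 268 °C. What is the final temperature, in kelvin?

T₂ ≈ 239 K

Adiabatic: T₂/T₁ = (P₂/P₁)^((γ−1)/γ).
T₁ = 268 °C = 541.1 K.
T₂ = 541.1 × (0.148/2.6)^(2/7) = 238.6 K.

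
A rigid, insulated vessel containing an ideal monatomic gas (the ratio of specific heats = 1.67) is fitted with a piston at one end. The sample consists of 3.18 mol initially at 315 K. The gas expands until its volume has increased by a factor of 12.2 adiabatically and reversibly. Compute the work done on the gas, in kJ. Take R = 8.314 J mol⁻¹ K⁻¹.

W ≈ -10.1 kJ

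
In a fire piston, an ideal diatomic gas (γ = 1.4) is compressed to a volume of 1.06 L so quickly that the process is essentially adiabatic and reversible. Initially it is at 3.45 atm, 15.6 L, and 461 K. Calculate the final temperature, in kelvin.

T₂ ≈ 1350 K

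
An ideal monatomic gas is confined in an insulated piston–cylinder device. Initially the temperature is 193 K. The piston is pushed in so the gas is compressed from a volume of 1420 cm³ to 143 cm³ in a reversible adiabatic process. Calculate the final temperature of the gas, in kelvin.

T₂ ≈ 892 K

Adiabatic: T₁V₁^(γ−1) = T₂V₂^(γ−1) ⇒ T₂ = T₁ (V₁/V₂)^(γ−1).
For a monatomic ideal gas γ = 5/3, so γ−1 = 2/3.
T₂ = 193 × (1420/143)^(2/3) = 891.6 K.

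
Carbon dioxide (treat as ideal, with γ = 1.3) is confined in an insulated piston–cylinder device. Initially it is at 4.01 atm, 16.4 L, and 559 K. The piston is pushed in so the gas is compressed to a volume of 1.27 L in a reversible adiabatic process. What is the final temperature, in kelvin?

For a reversible adiabat TV^(γ−1) is constant, so T₂ = T₁ (V₁/V₂)^(γ−1).
T₂ = 559 × (16.4/1.27)^(0.3) = 1204 K.

T₂ ≈ 1200 K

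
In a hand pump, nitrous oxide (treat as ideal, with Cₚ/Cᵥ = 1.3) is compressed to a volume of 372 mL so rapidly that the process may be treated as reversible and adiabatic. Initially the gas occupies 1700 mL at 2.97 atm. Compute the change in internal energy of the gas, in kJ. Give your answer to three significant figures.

ΔU ≈ 0.985 kJ

P₂ = P₁(V₁/V₂)^γ = 2.97×(1700/372)^(1.3) = 21.41 atm.
For a reversible adiabat, W_by_gas = (P₁V₁ − P₂V₂)/(γ−1).
W_by = (300900×0.0017 − 2.169×10^6×0.000372) / (0.3) = -984.8 J.
Q = 0 ⇒ ΔU = −W_by = 984.8 J.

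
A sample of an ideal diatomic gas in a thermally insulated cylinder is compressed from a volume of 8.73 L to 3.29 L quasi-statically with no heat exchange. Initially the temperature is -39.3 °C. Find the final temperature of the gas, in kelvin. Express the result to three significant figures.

T₂ ≈ 346 K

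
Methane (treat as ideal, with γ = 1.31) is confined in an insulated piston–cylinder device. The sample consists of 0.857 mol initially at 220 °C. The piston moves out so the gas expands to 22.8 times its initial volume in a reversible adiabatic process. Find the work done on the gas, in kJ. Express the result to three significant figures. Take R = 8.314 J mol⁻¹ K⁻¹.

Adiabatic: T₁V₁^(γ−1) = T₂V₂^(γ−1) ⇒ T₂ = T₁ (V₁/V₂)^(γ−1).
T₁ = 220 °C = 493.1 K.
T₂ = 493.1 × (1/22.8)^(0.31) = 187.1 K.
Q = 0, so ΔU = W_on_gas = nCᵥΔT with Cᵥ = R/(γ−1) = 26.82 J/(mol·K).
ΔU = 0.857 × 26.82 × (187.1 − 493.1) = -7035 J.

W ≈ -7.03 kJ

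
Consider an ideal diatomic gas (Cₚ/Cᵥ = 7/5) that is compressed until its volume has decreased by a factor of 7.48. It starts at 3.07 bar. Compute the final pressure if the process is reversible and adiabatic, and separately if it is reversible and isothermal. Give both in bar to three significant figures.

Isothermal: P₂ = P₁(V₁/V₂) = 3.07×7.48 = 22.96 bar.
Adiabatic: P₂ = P₁(V₁/V₂)^γ = 3.07×7.48^(7/5) = 51.36 bar.

adiabatic: 51.4 bar; isothermal: 23.0 bar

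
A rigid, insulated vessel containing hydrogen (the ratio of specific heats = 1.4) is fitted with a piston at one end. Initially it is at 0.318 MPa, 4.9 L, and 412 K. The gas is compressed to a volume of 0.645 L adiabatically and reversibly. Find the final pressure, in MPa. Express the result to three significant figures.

P₂ ≈ 5.44 MPa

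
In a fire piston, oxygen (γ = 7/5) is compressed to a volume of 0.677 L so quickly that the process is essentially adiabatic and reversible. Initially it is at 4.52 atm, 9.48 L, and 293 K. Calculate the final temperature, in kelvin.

Adiabatic: T₁V₁^(γ−1) = T₂V₂^(γ−1) ⇒ T₂ = T₁ (V₁/V₂)^(γ−1).
T₂ = 293 × (9.48/0.677)^(2/5) = 842.1 K.

T₂ ≈ 842 K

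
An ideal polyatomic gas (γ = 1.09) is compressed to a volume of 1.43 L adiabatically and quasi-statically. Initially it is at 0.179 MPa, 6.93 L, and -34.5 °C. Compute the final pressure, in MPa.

Since PV^γ is constant along a reversible adiabat, P₂ = P₁ (V₁/V₂)^γ.
P₂ = 0.179 × (6.93/1.43)^(1.09) = 0.9999 MPa.

P₂ ≈ 1.00 MPa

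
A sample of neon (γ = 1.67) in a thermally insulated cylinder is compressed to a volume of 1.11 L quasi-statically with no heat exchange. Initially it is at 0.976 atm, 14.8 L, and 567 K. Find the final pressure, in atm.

Adiabatic: P₁V₁^γ = P₂V₂^γ ⇒ P₂ = P₁ (V₁/V₂)^γ.
P₂ = 0.976 × (14.8/1.11)^(1.67) = 73.81 atm.

P₂ ≈ 73.8 atm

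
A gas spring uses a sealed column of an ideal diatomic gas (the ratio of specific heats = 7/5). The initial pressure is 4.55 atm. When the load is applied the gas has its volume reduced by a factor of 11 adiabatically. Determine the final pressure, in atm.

P₂ ≈ 131 atm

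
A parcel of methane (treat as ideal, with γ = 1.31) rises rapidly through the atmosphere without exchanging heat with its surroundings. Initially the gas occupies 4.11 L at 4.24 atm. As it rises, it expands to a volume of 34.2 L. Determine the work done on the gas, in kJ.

W ≈ -2.74 kJ

P₂ = P₁(V₁/V₂)^γ = 4.24×(4.11/34.2)^(1.31) = 0.2642 atm.
For a reversible adiabat, W_by_gas = (P₁V₁ − P₂V₂)/(γ−1).
W_by = (429600×0.00411 − 26770×0.0342) / (0.31) = 2743 J.
W_on_gas = −W_by = -2743 J.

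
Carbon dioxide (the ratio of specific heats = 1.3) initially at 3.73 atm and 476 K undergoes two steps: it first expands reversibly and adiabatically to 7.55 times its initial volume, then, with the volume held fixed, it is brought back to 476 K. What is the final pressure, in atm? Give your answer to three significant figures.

Adiabatic step (PV^γ = const): P₂ = 3.73×(1/7.55)^(1.3) = 0.2694 atm; T₂ = 476×(1/7.55)^(0.3) = 259.6 K.
Isochoric: P₃ = P₂(T₃/T₂) = 0.2694 × (476/259.6) = 0.494 atm.

P₃ ≈ 0.494 atm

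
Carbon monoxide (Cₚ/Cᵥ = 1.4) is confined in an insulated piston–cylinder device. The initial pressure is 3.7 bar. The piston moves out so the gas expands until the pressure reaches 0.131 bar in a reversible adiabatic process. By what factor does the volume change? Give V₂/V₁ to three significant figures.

V₂/V₁ ≈ 10.9

From PV^γ = const, V₂/V₁ = (P₁/P₂)^(1/γ).
V₂/V₁ = (3.7/0.131)^(0.714) = 10.87.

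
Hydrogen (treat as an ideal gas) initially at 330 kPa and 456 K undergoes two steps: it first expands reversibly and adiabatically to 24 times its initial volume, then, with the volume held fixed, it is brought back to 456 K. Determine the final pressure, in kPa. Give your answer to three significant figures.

P₃ ≈ 13.8 kPa

For a diatomic ideal gas γ = 7/5.
Adiabatic step (PV^γ = const): P₂ = 330×(1/24)^(7/5) = 3.857 kPa; T₂ = 456×(1/24)^(2/5) = 127.9 K.
Isochoric: P₃ = P₂(T₃/T₂) = 3.857 × (456/127.9) = 13.75 kPa.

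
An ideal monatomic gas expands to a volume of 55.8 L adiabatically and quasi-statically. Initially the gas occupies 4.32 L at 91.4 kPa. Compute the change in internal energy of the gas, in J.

ΔU ≈ -485 J

γ = 5/3 for a monatomic ideal gas.
P₂ = P₁(V₁/V₂)^γ = 91.4×(4.32/55.8)^(5/3) = 1.285 kPa.
For a reversible adiabat, W_by_gas = (P₁V₁ − P₂V₂)/(γ−1).
W_by = (91400×0.00432 − 1285×0.0558) / (2/3) = 484.7 J.
Q = 0 ⇒ ΔU = −W_by = -484.7 J.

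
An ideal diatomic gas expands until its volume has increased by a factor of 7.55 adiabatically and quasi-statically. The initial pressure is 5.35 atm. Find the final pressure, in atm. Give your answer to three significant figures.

P₂ ≈ 0.316 atm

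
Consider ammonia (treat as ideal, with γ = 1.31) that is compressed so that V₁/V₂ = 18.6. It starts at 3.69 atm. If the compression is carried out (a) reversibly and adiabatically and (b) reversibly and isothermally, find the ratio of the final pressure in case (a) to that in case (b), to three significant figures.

P_adiabatic / P_isothermal ≈ 2.47

Isothermal: P_b = P₁(V₁/V₂) = 3.69×18.6.
Adiabatic: P_a = P₁(V₁/V₂)^γ = 3.69×18.6^(1.31).
P_a/P_b = (V₁/V₂)^(γ−1) = 18.6^(0.31) = 2.475.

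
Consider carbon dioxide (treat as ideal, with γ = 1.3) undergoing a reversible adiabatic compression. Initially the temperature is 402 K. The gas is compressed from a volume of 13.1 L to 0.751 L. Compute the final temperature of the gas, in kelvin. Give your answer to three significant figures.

T₂ ≈ 948 K

Adiabatic: T₁V₁^(γ−1) = T₂V₂^(γ−1) ⇒ T₂ = T₁ (V₁/V₂)^(γ−1).
T₂ = 402 × (13.1/0.751)^(0.3) = 947.8 K.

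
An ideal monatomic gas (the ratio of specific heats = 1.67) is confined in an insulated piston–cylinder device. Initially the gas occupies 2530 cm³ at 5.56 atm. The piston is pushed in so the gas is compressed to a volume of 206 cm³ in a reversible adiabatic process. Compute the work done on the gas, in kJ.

P₂ = P₁(V₁/V₂)^γ = 5.56×(2530/206)^(1.67) = 366.5 atm.
For a reversible adiabat, W_by_gas = (P₁V₁ − P₂V₂)/(γ−1).
W_by = (563400×0.00253 − 3.714×10^7×0.000206) / (0.67) = -9292 J.
W_on_gas = −W_by = 9292 J.

W ≈ 9.29 kJ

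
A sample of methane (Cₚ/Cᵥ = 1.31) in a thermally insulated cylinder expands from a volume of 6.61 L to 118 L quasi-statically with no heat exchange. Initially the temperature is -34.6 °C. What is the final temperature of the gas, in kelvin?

Adiabatic: T₁V₁^(γ−1) = T₂V₂^(γ−1) ⇒ T₂ = T₁ (V₁/V₂)^(γ−1).
T₁ = -34.6 °C = 238.5 K.
T₂ = 238.5 × (6.61/118)^(0.31) = 97.62 K.

T₂ ≈ 97.6 K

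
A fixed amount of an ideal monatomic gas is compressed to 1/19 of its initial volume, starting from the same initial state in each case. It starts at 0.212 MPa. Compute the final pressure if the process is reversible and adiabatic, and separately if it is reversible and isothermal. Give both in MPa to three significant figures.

adiabatic: 28.7 MPa; isothermal: 4.03 MPa

For a monatomic ideal gas γ = 5/3.
Isothermal: P₂ = P₁(V₁/V₂) = 0.212×19 = 4.028 MPa.
Adiabatic: P₂ = P₁(V₁/V₂)^γ = 0.212×19^(5/3) = 28.68 MPa.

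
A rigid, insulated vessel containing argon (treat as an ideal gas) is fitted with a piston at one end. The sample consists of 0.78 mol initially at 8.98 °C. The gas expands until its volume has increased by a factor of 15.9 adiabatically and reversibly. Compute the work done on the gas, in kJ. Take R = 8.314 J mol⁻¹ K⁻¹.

Adiabatic: T₁V₁^(γ−1) = T₂V₂^(γ−1) ⇒ T₂ = T₁ (V₁/V₂)^(γ−1).
γ = 5/3 for a monatomic ideal gas, so γ−1 = 2/3.
T₁ = 8.98 °C = 282.1 K.
T₂ = 282.1 × (1/15.9)^(2/3) = 44.62 K.
Q = 0, so ΔU = W_on_gas = nCᵥΔT with Cᵥ = R/(γ−1) = 12.47 J/(mol·K).
ΔU = 0.78 × 12.47 × (44.62 − 282.1) = -2310 J.

W ≈ -2.31 kJ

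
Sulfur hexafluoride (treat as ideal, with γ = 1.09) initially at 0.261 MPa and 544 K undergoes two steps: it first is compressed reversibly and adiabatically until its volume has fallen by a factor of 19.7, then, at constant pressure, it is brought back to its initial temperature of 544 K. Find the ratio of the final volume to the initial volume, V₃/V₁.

Adiabatic step: V₂/V₁ = 0.05076; T₂ = T₁·19.7^(0.09) = 711.4 K.
Isobaric step: V₃/V₂ = T₃/T₂ = 544/711.4.
V₃/V₁ = (V₂/V₁)(V₃/V₂) = 0.05076 × (544/711.4) = 0.03882.

V₃/V₁ ≈ 0.0388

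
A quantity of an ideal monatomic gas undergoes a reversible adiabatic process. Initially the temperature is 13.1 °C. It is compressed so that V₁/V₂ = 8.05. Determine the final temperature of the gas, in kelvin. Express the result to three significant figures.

Adiabatic: T₁V₁^(γ−1) = T₂V₂^(γ−1) ⇒ T₂ = T₁ (V₁/V₂)^(γ−1).
For a monatomic ideal gas γ = 5/3, so γ−1 = 2/3.
T₁ = 13.1 °C = 286.2 K.
T₂ = 286.2 × 8.05^(2/3) = 1150 K.

T₂ ≈ 1150 K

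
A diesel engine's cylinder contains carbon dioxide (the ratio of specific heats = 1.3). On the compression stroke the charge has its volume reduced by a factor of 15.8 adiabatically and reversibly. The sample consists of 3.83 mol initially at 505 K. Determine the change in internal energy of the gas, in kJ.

ΔU ≈ 69.1 kJ

For a reversible adiabat TV^(γ−1) is constant, so T₂ = T₁ (V₁/V₂)^(γ−1).
T₂ = 505 × 15.8^(0.3) = 1156 K.
Q = 0, so ΔU = W_on_gas = nCᵥΔT with Cᵥ = R/(γ−1) = 27.71 J/(mol·K).
ΔU = 3.83 × 27.71 × (1156 − 505) = 69080 J.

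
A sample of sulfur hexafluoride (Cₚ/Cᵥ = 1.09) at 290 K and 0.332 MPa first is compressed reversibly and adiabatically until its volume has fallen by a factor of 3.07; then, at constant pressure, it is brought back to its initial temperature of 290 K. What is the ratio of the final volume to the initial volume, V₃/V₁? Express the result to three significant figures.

V₃/V₁ ≈ 0.294

Adiabatic step: V₂/V₁ = 0.3257; T₂ = T₁·3.07^(0.09) = 320.8 K.
Isobaric step: V₃/V₂ = T₃/T₂ = 290/320.8.
V₃/V₁ = (V₂/V₁)(V₃/V₂) = 0.3257 × (290/320.8) = 0.2945.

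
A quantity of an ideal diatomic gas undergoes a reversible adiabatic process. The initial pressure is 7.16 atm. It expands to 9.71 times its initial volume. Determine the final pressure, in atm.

Since PV^γ is constant along a reversible adiabat, P₂ = P₁ (V₁/V₂)^γ.
For a diatomic ideal gas γ = 7/5.
P₂ = 7.16 × (1/9.71)^(7/5) = 0.297 atm.

P₂ ≈ 0.297 atm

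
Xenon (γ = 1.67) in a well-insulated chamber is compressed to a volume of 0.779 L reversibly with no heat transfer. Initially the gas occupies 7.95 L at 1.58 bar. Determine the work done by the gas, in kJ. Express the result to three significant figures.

P₂ = P₁(V₁/V₂)^γ = 1.58×(7.95/0.779)^(1.67) = 76.45 bar.
For a reversible adiabat, W_by_gas = (P₁V₁ − P₂V₂)/(γ−1).
W_by = (158000×0.00795 − 7.645×10^6×0.000779) / (0.67) = -7014 J.

W ≈ -7.01 kJ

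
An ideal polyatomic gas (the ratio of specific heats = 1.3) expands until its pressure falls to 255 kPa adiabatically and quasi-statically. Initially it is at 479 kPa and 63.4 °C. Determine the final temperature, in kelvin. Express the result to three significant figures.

Along an adiabat T P^((1−γ)/γ) is constant, so T₂ = T₁ (P₂/P₁)^((γ−1)/γ).
T₁ = 63.4 °C = 336.5 K.
T₂ = 336.5 × (255/479)^(0.231) = 291 K.

T₂ ≈ 291 K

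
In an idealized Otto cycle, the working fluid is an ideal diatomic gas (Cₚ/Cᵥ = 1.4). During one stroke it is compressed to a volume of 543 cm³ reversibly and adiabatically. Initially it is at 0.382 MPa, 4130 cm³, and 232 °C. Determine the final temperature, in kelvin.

Adiabatic: T₁V₁^(γ−1) = T₂V₂^(γ−1) ⇒ T₂ = T₁ (V₁/V₂)^(γ−1).
T₁ = 232 °C = 505.1 K.
T₂ = 505.1 × (4130/543)^(0.4) = 1137 K.

T₂ ≈ 1140 K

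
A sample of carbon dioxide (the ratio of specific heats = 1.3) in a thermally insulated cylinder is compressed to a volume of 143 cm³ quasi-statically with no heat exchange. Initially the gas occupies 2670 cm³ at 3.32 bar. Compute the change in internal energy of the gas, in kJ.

ΔU ≈ 4.16 kJ

P₂ = P₁(V₁/V₂)^γ = 3.32×(2670/143)^(1.3) = 149.2 bar.
For a reversible adiabat, W_by_gas = (P₁V₁ − P₂V₂)/(γ−1).
W_by = (332000×0.00267 − 1.492×10^7×0.000143) / (0.3) = -4155 J.
Q = 0 ⇒ ΔU = −W_by = 4155 J.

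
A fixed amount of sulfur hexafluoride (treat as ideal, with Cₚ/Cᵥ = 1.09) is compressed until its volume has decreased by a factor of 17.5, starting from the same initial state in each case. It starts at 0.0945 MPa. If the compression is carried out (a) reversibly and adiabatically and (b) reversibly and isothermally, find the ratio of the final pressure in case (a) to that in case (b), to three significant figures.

P_adiabatic / P_isothermal ≈ 1.29

Isothermal: P_b = P₁(V₁/V₂) = 0.0945×17.5.
Adiabatic: P_a = P₁(V₁/V₂)^γ = 0.0945×17.5^(1.09).
P_a/P_b = (V₁/V₂)^(γ−1) = 17.5^(0.09) = 1.294.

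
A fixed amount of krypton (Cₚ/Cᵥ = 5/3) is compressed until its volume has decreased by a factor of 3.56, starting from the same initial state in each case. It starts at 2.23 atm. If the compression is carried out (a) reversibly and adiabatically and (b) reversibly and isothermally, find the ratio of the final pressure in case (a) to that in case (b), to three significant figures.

Isothermal: P_b = P₁(V₁/V₂) = 2.23×3.56.
Adiabatic: P_a = P₁(V₁/V₂)^γ = 2.23×3.56^(5/3).
P_a/P_b = (V₁/V₂)^(γ−1) = 3.56^(2/3) = 2.331.

P_adiabatic / P_isothermal ≈ 2.33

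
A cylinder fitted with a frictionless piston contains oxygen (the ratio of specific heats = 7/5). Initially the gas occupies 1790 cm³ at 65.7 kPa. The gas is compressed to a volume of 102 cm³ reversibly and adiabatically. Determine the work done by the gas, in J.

P₂ = P₁(V₁/V₂)^γ = 65.7×(1790/102)^(7/5) = 3627 kPa.
For a reversible adiabat, W_by_gas = (P₁V₁ − P₂V₂)/(γ−1).
W_by = (65700×0.00179 − 3.627×10^6×0.000102) / (2/5) = -630.8 J.

W ≈ -631 J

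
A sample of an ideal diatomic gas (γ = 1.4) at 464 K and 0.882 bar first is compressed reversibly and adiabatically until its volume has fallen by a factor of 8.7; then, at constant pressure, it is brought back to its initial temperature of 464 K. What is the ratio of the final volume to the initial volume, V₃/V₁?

V₃/V₁ ≈ 0.0484

Adiabatic step: V₂/V₁ = 0.1149; T₂ = T₁·8.7^(0.4) = 1102 K.
Isobaric step: V₃/V₂ = T₃/T₂ = 464/1102.
V₃/V₁ = (V₂/V₁)(V₃/V₂) = 0.1149 × (464/1102) = 0.04838.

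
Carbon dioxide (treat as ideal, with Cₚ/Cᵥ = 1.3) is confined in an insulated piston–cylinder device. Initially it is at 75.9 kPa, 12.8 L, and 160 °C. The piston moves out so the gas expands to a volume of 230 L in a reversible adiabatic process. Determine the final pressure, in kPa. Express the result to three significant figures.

P₂ ≈ 1.78 kPa

Since PV^γ is constant along a reversible adiabat, P₂ = P₁ (V₁/V₂)^γ.
P₂ = 75.9 × (12.8/230)^(1.3) = 1.776 kPa.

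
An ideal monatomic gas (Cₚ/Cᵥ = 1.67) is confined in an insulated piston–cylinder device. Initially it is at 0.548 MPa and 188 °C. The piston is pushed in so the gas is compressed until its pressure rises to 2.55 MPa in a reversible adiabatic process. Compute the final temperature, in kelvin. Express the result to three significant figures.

T₂ ≈ 855 K

Adiabatic: T₂/T₁ = (P₂/P₁)^((γ−1)/γ).
T₁ = 188 °C = 461.1 K.
T₂ = 461.1 × (2.55/0.548)^(0.401) = 854.6 K.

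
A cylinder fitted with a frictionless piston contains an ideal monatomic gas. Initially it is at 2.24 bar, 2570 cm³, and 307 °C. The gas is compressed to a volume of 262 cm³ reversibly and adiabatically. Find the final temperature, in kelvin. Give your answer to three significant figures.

Adiabatic: T₁V₁^(γ−1) = T₂V₂^(γ−1) ⇒ T₂ = T₁ (V₁/V₂)^(γ−1).
γ = 5/3 for a monatomic ideal gas.
T₁ = 307 °C = 580.1 K.
T₂ = 580.1 × (2570/262)^(2/3) = 2658 K.

T₂ ≈ 2660 K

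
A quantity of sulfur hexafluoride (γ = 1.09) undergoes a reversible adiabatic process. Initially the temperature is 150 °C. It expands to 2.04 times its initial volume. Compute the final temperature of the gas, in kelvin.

T₂ ≈ 397 K

Adiabatic: T₁V₁^(γ−1) = T₂V₂^(γ−1) ⇒ T₂ = T₁ (V₁/V₂)^(γ−1).
T₁ = 150 °C = 423.1 K.
T₂ = 423.1 × (1/2.04)^(0.09) = 396.9 K.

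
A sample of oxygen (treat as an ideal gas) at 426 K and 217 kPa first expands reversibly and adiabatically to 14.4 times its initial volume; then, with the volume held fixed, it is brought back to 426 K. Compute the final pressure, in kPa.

P₃ ≈ 15.1 kPa

For a diatomic ideal gas γ = 7/5.
Adiabatic step (PV^γ = const): P₂ = 217×(1/14.4)^(7/5) = 5.185 kPa; T₂ = 426×(1/14.4)^(2/5) = 146.6 K.
Isochoric: P₃ = P₂(T₃/T₂) = 5.185 × (426/146.6) = 15.07 kPa.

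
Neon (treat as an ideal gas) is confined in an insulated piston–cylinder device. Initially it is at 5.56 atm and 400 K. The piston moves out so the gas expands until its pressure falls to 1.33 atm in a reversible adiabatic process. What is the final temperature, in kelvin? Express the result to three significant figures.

T₂ ≈ 226 K

Adiabatic: T₂/T₁ = (P₂/P₁)^((γ−1)/γ).
For a monatomic ideal gas γ = 5/3, so (γ−1)/γ = 2/5.
T₂ = 400 × (1.33/5.56)^(2/5) = 225.7 K.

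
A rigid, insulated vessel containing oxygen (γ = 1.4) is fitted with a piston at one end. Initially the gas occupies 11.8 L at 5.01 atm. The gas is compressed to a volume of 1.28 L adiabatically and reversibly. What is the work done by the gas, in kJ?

W ≈ -21.4 kJ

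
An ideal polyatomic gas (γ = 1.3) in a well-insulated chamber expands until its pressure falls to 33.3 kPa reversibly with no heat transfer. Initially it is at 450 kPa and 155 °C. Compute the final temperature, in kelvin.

T₂ ≈ 235 K

Adiabatic: T₂/T₁ = (P₂/P₁)^((γ−1)/γ).
T₁ = 155 °C = 428.1 K.
T₂ = 428.1 × (33.3/450)^(0.231) = 234.8 K.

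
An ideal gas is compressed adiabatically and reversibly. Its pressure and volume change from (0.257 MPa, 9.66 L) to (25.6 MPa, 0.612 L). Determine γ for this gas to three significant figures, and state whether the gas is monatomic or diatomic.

PV^γ = const ⇒ γ = ln(P₂/P₁) / ln(V₁/V₂).
γ = ln(25.6/0.257) / ln(9.66/0.612) = 1.668.
γ ≈ 1.67 is close to 5/3, so the gas is monatomic.

γ ≈ 1.67; monatomic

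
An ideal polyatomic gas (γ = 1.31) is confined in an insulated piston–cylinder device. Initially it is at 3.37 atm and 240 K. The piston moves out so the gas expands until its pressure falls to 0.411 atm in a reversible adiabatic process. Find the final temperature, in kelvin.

Along an adiabat T P^((1−γ)/γ) is constant, so T₂ = T₁ (P₂/P₁)^((γ−1)/γ).
T₂ = 240 × (0.411/3.37)^(0.237) = 145.9 K.

T₂ ≈ 146 K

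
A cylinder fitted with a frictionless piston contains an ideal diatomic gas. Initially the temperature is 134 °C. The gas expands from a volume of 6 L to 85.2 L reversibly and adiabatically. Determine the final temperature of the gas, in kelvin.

T₂ ≈ 141 K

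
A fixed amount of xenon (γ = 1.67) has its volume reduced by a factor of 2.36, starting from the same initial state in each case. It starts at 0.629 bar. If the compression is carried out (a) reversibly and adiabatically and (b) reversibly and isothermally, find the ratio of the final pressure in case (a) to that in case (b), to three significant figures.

Isothermal: P_b = P₁(V₁/V₂) = 0.629×2.36.
Adiabatic: P_a = P₁(V₁/V₂)^γ = 0.629×2.36^(1.67).
P_a/P_b = (V₁/V₂)^(γ−1) = 2.36^(0.67) = 1.778.

P_adiabatic / P_isothermal ≈ 1.78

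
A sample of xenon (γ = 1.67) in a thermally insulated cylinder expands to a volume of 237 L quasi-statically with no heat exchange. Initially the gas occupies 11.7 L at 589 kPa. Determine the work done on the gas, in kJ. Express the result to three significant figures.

W ≈ -8.92 kJ

P₂ = P₁(V₁/V₂)^γ = 589×(11.7/237)^(1.67) = 3.874 kPa.
For a reversible adiabat, W_by_gas = (P₁V₁ − P₂V₂)/(γ−1).
W_by = (589000×0.0117 − 3874×0.237) / (0.67) = 8915 J.
W_on_gas = −W_by = -8915 J.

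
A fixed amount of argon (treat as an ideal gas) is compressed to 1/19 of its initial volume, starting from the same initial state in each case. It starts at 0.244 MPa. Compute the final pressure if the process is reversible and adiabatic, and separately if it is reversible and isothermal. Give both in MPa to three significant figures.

For a monatomic ideal gas γ = 5/3.
Isothermal: P₂ = P₁(V₁/V₂) = 0.244×19 = 4.636 MPa.
Adiabatic: P₂ = P₁(V₁/V₂)^γ = 0.244×19^(5/3) = 33.01 MPa.

adiabatic: 33.0 MPa; isothermal: 4.64 MPa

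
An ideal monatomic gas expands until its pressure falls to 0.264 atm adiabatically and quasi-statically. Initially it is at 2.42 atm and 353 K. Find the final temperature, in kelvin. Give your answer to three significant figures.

Adiabatic: T₂/T₁ = (P₂/P₁)^((γ−1)/γ).
For a monatomic ideal gas γ = 5/3, so (γ−1)/γ = 2/5.
T₂ = 353 × (0.264/2.42)^(2/5) = 145.5 K.

T₂ ≈ 146 K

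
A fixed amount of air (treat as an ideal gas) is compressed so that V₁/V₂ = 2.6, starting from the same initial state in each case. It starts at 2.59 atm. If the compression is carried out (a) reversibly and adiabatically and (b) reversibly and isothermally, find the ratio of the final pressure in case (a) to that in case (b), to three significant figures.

P_adiabatic / P_isothermal ≈ 1.47

For a diatomic ideal gas γ = 7/5.
Isothermal: P_b = P₁(V₁/V₂) = 2.59×2.6.
Adiabatic: P_a = P₁(V₁/V₂)^γ = 2.59×2.6^(7/5).
P_a/P_b = (V₁/V₂)^(γ−1) = 2.6^(2/5) = 1.466.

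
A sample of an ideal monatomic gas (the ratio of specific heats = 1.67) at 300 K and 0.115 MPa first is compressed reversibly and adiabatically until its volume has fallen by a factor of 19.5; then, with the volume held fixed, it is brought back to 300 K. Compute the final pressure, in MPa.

Adiabatic step (PV^γ = const): P₂ = 0.115×19.5^(1.67) = 16.41 MPa; T₂ = 300×19.5^(0.67) = 2195 K.
Isochoric: P₃ = P₂(T₃/T₂) = 16.41 × (300/2195) = 2.243 MPa.

P₃ ≈ 2.24 MPa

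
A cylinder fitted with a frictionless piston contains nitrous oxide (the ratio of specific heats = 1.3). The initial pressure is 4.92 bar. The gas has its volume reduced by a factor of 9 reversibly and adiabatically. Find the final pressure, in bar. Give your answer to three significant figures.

P₂ ≈ 85.6 bar

Since PV^γ is constant along a reversible adiabat, P₂ = P₁ (V₁/V₂)^γ.
P₂ = 4.92 × 9^(1.3) = 85.6 bar.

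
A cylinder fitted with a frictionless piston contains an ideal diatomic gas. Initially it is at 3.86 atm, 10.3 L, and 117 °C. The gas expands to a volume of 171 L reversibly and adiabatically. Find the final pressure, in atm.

P₂ ≈ 0.0756 atm

Adiabatic: P₁V₁^γ = P₂V₂^γ ⇒ P₂ = P₁ (V₁/V₂)^γ.
γ = 7/5 for a diatomic ideal gas.
P₂ = 3.86 × (10.3/171)^(7/5) = 0.07557 atm.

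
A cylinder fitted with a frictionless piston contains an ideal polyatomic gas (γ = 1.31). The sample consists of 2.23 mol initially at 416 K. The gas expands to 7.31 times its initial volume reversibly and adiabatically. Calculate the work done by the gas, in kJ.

Adiabatic: T₁V₁^(γ−1) = T₂V₂^(γ−1) ⇒ T₂ = T₁ (V₁/V₂)^(γ−1).
T₂ = 416 × (1/7.31)^(0.31) = 224.5 K.
Q = 0, so ΔU = W_on_gas = nCᵥΔT with Cᵥ = R/(γ−1) = 26.82 J/(mol·K).
ΔU = 2.23 × 26.82 × (224.5 − 416) = -11450 J.
Work done by the gas = −ΔU = 11450 J.

W ≈ 11.5 kJ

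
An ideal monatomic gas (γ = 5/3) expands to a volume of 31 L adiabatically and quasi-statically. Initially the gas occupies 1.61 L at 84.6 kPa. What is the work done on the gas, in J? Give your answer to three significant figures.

W ≈ -176 J

P₂ = P₁(V₁/V₂)^γ = 84.6×(1.61/31)^(5/3) = 0.6116 kPa.
For a reversible adiabat, W_by_gas = (P₁V₁ − P₂V₂)/(γ−1).
W_by = (84600×0.00161 − 611.6×0.031) / (2/3) = 175.9 J.
W_on_gas = −W_by = -175.9 J.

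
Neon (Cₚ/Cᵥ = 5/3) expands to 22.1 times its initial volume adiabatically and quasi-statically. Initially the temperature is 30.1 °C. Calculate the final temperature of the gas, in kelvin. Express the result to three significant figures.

T₂ ≈ 38.5 K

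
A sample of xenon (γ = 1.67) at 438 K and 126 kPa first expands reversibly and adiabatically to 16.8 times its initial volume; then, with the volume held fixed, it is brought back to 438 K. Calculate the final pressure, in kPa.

Adiabatic step (PV^γ = const): P₂ = 126×(1/16.8)^(1.67) = 1.133 kPa; T₂ = 438×(1/16.8)^(0.67) = 66.15 K.
Isochoric: P₃ = P₂(T₃/T₂) = 1.133 × (438/66.15) = 7.5 kPa.

P₃ ≈ 7.50 kPa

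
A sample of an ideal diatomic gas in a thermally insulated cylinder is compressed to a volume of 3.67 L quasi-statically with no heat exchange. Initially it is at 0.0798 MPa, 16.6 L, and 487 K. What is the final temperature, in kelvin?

T₂ ≈ 891 K

For a reversible adiabat TV^(γ−1) is constant, so T₂ = T₁ (V₁/V₂)^(γ−1).
γ = 7/5 for a diatomic ideal gas.
T₂ = 487 × (16.6/3.67)^(2/5) = 890.6 K.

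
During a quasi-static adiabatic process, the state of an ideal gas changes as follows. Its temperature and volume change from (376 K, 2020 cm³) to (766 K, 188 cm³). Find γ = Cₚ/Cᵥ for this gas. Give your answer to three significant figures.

TV^(γ−1) = const ⇒ γ − 1 = ln(T₂/T₁) / ln(V₁/V₂).
γ = 1 + ln(766/376) / ln(2020/188) = 1.3.

γ ≈ 1.30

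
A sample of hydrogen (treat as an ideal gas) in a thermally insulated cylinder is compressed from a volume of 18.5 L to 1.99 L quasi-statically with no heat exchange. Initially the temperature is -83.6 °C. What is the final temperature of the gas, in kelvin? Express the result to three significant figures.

T₂ ≈ 462 K

For a reversible adiabat TV^(γ−1) is constant, so T₂ = T₁ (V₁/V₂)^(γ−1).
For a diatomic ideal gas γ = 7/5, so γ−1 = 2/5.
T₁ = -83.6 °C = 189.5 K.
T₂ = 189.5 × (18.5/1.99)^(2/5) = 462.4 K.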